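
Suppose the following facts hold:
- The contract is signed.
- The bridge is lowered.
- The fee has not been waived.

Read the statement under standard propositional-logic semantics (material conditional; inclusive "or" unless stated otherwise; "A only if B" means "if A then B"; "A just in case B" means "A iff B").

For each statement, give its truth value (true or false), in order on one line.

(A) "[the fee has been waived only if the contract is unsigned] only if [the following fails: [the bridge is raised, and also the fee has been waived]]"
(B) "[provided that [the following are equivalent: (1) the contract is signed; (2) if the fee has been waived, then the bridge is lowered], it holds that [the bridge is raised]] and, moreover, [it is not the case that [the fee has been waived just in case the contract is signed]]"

Let M = "the fee has been waived" (False), D = "the contract is signed" (True), R = "the bridge is raised" (False).

(A): Parsed as (M -> not D) -> not (R and M)

not D = not True = False
M -> not D = False -> False = True
R and M = False and False = False
not (R and M) = not False = True
(M -> not D) -> not (R and M) = True -> True = True
Thus (A) is true.

(B): This is ((D iff (M -> not R)) -> R) and not (M iff D).

not R = not False = True
M -> not R = False -> True = True
D iff (M -> not R) = True iff True = True
(D iff (M -> not R)) -> R = True -> False = False
M iff D = False iff True = False
not (M iff D) = not False = True
((D iff (M -> not R)) -> R) and not (M iff D) = False and True = False
So (B) is false.

(A) T / (B) F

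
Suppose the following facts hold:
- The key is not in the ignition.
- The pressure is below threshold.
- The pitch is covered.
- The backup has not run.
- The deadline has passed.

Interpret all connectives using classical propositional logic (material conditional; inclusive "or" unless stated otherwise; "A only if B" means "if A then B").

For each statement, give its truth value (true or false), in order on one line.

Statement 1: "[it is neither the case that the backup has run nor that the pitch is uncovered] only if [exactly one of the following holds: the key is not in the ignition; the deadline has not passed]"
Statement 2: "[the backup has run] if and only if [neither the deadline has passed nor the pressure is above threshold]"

Let S = "the backup has run" (F), R = "the pitch is covered" (T), P = "the key is in the ignition" (F), U = "the deadline has passed" (T), Q = "the pressure is above threshold" (F).

Statement 1: In symbols: (S ↓ ¬R) → (¬P ⊕ ¬U)

¬R = ¬T = F
S ↓ ¬R = F ↓ F = T
¬P = ¬F = T
¬U = ¬T = F
¬P ⊕ ¬U = T ⊕ F = T
(S ↓ ¬R) → (¬P ⊕ ¬U) = T → T = T
So Statement 1 is true.

Statement 2: In symbols: S ↔ (U ↓ Q)

U ↓ Q = T ↓ F = F
S ↔ (U ↓ Q) = F ↔ F = T
Hence Statement 2 is true.

Statement 1 true; Statement 2 true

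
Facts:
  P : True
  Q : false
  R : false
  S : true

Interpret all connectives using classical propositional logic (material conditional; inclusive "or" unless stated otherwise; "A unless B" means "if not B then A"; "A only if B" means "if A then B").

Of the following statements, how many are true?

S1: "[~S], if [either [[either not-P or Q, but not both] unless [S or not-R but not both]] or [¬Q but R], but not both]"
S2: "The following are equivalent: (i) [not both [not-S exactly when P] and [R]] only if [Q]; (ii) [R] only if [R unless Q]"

S1: In symbols: (((~P xor Q) | (S xor ~R)) xor (~Q & R)) -> ~S

~P = ~T = F
~P xor Q = F xor F = F
~R = ~F = T
S xor ~R = T xor T = F
(~P xor Q) | (S xor ~R) = F | F = F
~Q = ~F = T
~Q & R = T & F = F
((~P xor Q) | (S xor ~R)) xor (~Q & R) = F xor F = F
~S = ~T = F
(((~P xor Q) | (S xor ~R)) xor (~Q & R)) -> ~S = F -> F = T
Thus S1 is true.

S2: In symbols: (((~S <-> P) nand R) -> Q) <-> (R -> (R | Q))

~S = ~T = F
~S <-> P = F <-> T = F
(~S <-> P) nand R = F nand F = T
((~S <-> P) nand R) -> Q = T -> F = F
R | Q = F | F = F
R -> (R | Q) = F -> F = T
(((~S <-> P) nand R) -> Q) <-> (R -> (R | Q)) = F <-> T = F
Thus S2 is false.

Count: 1.

1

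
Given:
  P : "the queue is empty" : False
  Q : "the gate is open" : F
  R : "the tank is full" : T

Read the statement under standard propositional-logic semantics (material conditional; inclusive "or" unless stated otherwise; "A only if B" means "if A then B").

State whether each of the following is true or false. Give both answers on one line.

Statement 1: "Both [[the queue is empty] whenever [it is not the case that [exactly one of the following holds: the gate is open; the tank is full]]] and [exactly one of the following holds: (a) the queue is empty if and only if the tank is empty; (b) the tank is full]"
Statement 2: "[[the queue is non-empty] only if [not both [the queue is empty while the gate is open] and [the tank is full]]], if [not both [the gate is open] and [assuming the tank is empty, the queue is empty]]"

Statement 1 False / Statement 2 True

Statement 1: This is (~(Q xor R) -> P) & ((P <-> ~R) xor R).

Q xor R = F xor T = T
~(Q xor R) = ~T = F
~(Q xor R) -> P = F -> F = T
~R = ~T = F
P <-> ~R = F <-> F = T
(P <-> ~R) xor R = T xor T = F
(~(Q xor R) -> P) & ((P <-> ~R) xor R) = T & F = F
Hence Statement 1 is false.

Statement 2: Parsed as (Q nand (~R -> P)) -> (~P -> ((P & Q) nand R))

~R = ~T = F
~R -> P = F -> F = T
Q nand (~R -> P) = F nand T = T
~P = ~F = T
P & Q = F & F = F
(P & Q) nand R = F nand T = T
~P -> ((P & Q) nand R) = T -> T = T
(Q nand (~R -> P)) -> (~P -> ((P & Q) nand R)) = T -> T = T
Thus Statement 2 is true.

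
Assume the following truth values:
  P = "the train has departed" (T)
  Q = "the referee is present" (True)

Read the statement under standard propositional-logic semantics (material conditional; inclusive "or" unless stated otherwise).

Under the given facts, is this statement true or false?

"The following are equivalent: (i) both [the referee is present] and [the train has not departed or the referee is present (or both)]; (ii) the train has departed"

The statement is true.

Values: Q=T, P=T.
Parsed as (Q ∧ (¬P ∨ Q)) ↔ P

¬P = ¬T = F
¬P ∨ Q = F ∨ T = T
Q ∧ (¬P ∨ Q) = T ∧ T = T
(Q ∧ (¬P ∨ Q)) ↔ P = T ↔ T = T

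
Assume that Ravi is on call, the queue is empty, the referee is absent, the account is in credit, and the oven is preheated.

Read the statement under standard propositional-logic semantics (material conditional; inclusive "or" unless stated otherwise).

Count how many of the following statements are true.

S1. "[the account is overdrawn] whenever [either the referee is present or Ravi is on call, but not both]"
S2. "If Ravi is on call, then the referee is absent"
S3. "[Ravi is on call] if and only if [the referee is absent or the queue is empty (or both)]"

Let R = "the referee is present" (False), P = "Ravi is on call" (True), S = "the account is overdrawn" (False), Q = "the queue is empty" (True).

S1: Parsed as (R xor P) -> S

R xor P = False xor True = True
(R xor P) -> S = True -> False = False
Thus S1 is false.

S2: This is P -> not R.

not R = not False = True
P -> not R = True -> True = True
So S2 is true.

S3: In symbols: P iff (not R or Q)

not R = not False = True
not R or Q = True or True = True
P iff (not R or Q) = True iff True = True
So S3 is true.

Count: 2.

2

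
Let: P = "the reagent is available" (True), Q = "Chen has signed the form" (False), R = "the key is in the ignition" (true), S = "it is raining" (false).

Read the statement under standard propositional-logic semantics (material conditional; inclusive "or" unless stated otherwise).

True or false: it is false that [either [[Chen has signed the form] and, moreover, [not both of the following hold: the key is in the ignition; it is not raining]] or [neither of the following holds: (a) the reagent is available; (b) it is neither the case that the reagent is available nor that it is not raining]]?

In symbols: ¬((Q ∧ (R ↑ ¬S)) ∨ (P ↓ (P ↓ ¬S)))

¬S = ¬F = T
R ↑ ¬S = T ↑ T = F
Q ∧ (R ↑ ¬S) = F ∧ F = F
¬S = ¬F = T
P ↓ ¬S = T ↓ T = F
P ↓ (P ↓ ¬S) = T ↓ F = F
(Q ∧ (R ↑ ¬S)) ∨ (P ↓ (P ↓ ¬S)) = F ∨ F = F
¬((Q ∧ (R ↑ ¬S)) ∨ (P ↓ (P ↓ ¬S))) = ¬F = T

The statement is true.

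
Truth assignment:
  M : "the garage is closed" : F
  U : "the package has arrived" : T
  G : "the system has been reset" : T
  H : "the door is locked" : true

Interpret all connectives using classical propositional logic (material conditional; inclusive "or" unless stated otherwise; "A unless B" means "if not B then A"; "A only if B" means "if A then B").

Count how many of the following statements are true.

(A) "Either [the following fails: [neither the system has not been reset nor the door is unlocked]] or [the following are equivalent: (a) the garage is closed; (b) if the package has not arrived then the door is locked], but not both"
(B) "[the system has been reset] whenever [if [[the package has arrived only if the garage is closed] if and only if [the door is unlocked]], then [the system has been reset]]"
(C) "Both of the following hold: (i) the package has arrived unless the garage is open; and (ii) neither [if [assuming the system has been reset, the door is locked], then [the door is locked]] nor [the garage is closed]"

(A): Formalization: ~(~G nor ~H) xor (M <-> (~U -> H))

~G = ~T = F
~H = ~T = F
~G nor ~H = F nor F = T
~(~G nor ~H) = ~T = F
~U = ~T = F
~U -> H = F -> T = T
M <-> (~U -> H) = F <-> T = F
~(~G nor ~H) xor (M <-> (~U -> H)) = F xor F = F
So (A) is false.

(B): Parsed as (((U -> M) <-> ~H) -> G) -> G

U -> M = T -> F = F
~H = ~T = F
(U -> M) <-> ~H = F <-> F = T
((U -> M) <-> ~H) -> G = T -> T = T
(((U -> M) <-> ~H) -> G) -> G = T -> T = T
Thus (B) is true.

(C): Parsed as (U | ~M) & (((G -> H) -> H) nor M)

~M = ~F = T
U | ~M = T | T = T
G -> H = T -> T = T
(G -> H) -> H = T -> T = T
((G -> H) -> H) nor M = T nor F = F
(U | ~M) & (((G -> H) -> H) nor M) = T & F = F
Thus (C) is false.

Count: 1.

1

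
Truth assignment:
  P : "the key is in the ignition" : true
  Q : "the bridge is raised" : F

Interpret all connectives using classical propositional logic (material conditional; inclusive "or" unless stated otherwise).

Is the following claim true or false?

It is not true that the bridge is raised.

true

Parsed as not Q

not Q = not False = True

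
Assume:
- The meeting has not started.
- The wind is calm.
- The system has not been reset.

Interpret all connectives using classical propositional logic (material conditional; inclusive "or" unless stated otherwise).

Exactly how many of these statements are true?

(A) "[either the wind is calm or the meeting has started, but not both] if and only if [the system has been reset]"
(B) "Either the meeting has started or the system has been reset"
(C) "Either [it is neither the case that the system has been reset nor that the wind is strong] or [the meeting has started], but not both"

1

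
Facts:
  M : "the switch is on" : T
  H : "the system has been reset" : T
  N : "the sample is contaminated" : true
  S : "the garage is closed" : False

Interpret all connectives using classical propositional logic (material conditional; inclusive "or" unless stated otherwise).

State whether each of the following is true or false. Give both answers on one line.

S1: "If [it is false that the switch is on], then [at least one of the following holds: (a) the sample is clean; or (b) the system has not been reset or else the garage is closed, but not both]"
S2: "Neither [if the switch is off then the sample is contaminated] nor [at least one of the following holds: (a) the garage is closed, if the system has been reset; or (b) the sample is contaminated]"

S1: This is not M -> (not N or (not H xor S)).

not M = not True = False
not N = not True = False
not H = not True = False
not H xor S = False xor False = False
not N or (not H xor S) = False or False = False
not M -> (not N or (not H xor S)) = False -> False = True
So S1 is true.

S2: In symbols: (not M -> N) nor ((H -> S) or N)

not M = not True = False
not M -> N = False -> True = True
H -> S = True -> False = False
(H -> S) or N = False or True = True
(not M -> N) nor ((H -> S) or N) = True nor True = False
Thus S2 is false.

S1 T; S2 F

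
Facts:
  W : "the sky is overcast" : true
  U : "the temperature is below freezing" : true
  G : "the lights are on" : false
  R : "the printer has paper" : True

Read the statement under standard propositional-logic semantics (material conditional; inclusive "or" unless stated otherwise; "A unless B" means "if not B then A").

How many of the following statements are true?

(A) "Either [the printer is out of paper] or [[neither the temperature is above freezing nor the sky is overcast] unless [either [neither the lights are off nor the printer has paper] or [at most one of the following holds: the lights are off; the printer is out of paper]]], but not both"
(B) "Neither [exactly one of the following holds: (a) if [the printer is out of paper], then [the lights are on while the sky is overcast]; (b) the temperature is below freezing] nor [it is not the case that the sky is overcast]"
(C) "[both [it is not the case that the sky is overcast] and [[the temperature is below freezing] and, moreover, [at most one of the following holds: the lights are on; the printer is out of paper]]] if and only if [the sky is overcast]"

(A): Parsed as ¬R ⊕ ((¬U ↓ W) ∨ ((¬G ↓ R) ∨ (¬G ↑ ¬R)))

¬R = ¬T = F
¬U = ¬T = F
¬U ↓ W = F ↓ T = F
¬G = ¬F = T
¬G ↓ R = T ↓ T = F
¬G = ¬F = T
¬R = ¬T = F
¬G ↑ ¬R = T ↑ F = T
(¬G ↓ R) ∨ (¬G ↑ ¬R) = F ∨ T = T
(¬U ↓ W) ∨ ((¬G ↓ R) ∨ (¬G ↑ ¬R)) = F ∨ T = T
¬R ⊕ ((¬U ↓ W) ∨ ((¬G ↓ R) ∨ (¬G ↑ ¬R))) = F ⊕ T = T
Thus (A) is true.

(B): Formalization: ((¬R → (G ∧ W)) ⊕ U) ↓ ¬W

¬R = ¬T = F
G ∧ W = F ∧ T = F
¬R → (G ∧ W) = F → F = T
(¬R → (G ∧ W)) ⊕ U = T ⊕ T = F
¬W = ¬T = F
((¬R → (G ∧ W)) ⊕ U) ↓ ¬W = F ↓ F = T
Thus (B) is true.

(C): In symbols: (¬W ∧ (U ∧ (G ↑ ¬R))) ↔ W

¬W = ¬T = F
¬R = ¬T = F
G ↑ ¬R = F ↑ F = T
U ∧ (G ↑ ¬R) = T ∧ T = T
¬W ∧ (U ∧ (G ↑ ¬R)) = F ∧ T = F
(¬W ∧ (U ∧ (G ↑ ¬R))) ↔ W = F ↔ T = F
Thus (C) is false.

True statements: 2.

2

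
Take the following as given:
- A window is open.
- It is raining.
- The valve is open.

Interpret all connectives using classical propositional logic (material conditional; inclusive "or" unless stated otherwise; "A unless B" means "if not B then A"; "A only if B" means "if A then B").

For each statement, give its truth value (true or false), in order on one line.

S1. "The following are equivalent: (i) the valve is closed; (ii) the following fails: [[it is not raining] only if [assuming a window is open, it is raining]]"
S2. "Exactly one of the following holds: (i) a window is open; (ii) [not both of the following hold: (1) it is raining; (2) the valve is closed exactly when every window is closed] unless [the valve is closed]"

S1 T / S2 T

Let R = "the valve is open" (T), Q = "it is raining" (T), P = "a window is open" (T).

S1: Parsed as ¬R ↔ ¬(¬Q → (P → Q))

¬R = ¬T = F
¬Q = ¬T = F
P → Q = T → T = T
¬Q → (P → Q) = F → T = T
¬(¬Q → (P → Q)) = ¬T = F
¬R ↔ ¬(¬Q → (P → Q)) = F ↔ F = T
Thus S1 is true.

S2: Formalization: P ⊕ ((Q ↑ (¬R ↔ ¬P)) ∨ ¬R)

¬R = ¬T = F
¬P = ¬T = F
¬R ↔ ¬P = F ↔ F = T
Q ↑ (¬R ↔ ¬P) = T ↑ T = F
¬R = ¬T = F
(Q ↑ (¬R ↔ ¬P)) ∨ ¬R = F ∨ F = F
P ⊕ ((Q ↑ (¬R ↔ ¬P)) ∨ ¬R) = T ⊕ F = T
So S2 is true.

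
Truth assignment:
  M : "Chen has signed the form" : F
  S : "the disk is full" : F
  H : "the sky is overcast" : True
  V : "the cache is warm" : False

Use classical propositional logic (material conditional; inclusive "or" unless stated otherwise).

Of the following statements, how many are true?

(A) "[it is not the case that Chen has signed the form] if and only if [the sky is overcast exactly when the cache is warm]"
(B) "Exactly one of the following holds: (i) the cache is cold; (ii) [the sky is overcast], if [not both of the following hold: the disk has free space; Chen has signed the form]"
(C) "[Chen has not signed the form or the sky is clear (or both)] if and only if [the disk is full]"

0

(A): In symbols: not M iff (H iff V)

not M = not False = True
H iff V = True iff False = False
not M iff (H iff V) = True iff False = False
Thus (A) is false.

(B): Formalization: not V xor ((not S nand M) -> H)

not V = not False = True
not S = not False = True
not S nand M = True nand False = True
(not S nand M) -> H = True -> True = True
not V xor ((not S nand M) -> H) = True xor True = False
Hence (B) is false.

(C): Parsed as (not M or not H) iff S

not M = not False = True
not H = not True = False
not M or not H = True or False = True
(not M or not H) iff S = True iff False = False
So (C) is false.

0 of the 3 statements are true (none).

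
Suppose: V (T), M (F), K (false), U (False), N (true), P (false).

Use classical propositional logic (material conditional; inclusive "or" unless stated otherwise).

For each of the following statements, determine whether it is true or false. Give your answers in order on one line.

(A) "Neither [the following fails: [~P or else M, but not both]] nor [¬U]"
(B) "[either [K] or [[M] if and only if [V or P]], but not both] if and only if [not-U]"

(A) false / (B) false

(A): This is ~(~P xor M) nor ~U.

~P = ~F = T
~P xor M = T xor F = T
~(~P xor M) = ~T = F
~U = ~F = T
~(~P xor M) nor ~U = F nor T = F
Thus (A) is false.

(B): Formalization: (K xor (M <-> (V | P))) <-> ~U

V | P = T | F = T
M <-> (V | P) = F <-> T = F
K xor (M <-> (V | P)) = F xor F = F
~U = ~F = T
(K xor (M <-> (V | P))) <-> ~U = F <-> T = F
Thus (B) is false.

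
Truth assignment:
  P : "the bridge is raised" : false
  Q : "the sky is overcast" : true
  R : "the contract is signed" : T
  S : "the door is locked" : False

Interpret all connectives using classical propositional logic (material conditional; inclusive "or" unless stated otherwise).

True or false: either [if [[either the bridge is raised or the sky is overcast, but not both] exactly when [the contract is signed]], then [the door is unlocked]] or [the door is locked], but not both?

Formalization: (((P xor Q) iff R) -> not S) xor S

P xor Q = False xor True = True
(P xor Q) iff R = True iff True = True
not S = not False = True
((P xor Q) iff R) -> not S = True -> True = True
(((P xor Q) iff R) -> not S) xor S = True xor False = True

true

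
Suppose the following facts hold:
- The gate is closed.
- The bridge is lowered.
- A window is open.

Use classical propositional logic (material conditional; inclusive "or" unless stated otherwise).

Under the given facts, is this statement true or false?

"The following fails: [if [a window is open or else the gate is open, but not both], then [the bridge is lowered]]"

The statement is false.

Let R = "a window is open" (True), P = "the gate is open" (False), Q = "the bridge is raised" (False).
Parsed as not ((R xor P) -> not Q)

R xor P = True xor False = True
not Q = not False = True
(R xor P) -> not Q = True -> True = True
not ((R xor P) -> not Q) = not True = False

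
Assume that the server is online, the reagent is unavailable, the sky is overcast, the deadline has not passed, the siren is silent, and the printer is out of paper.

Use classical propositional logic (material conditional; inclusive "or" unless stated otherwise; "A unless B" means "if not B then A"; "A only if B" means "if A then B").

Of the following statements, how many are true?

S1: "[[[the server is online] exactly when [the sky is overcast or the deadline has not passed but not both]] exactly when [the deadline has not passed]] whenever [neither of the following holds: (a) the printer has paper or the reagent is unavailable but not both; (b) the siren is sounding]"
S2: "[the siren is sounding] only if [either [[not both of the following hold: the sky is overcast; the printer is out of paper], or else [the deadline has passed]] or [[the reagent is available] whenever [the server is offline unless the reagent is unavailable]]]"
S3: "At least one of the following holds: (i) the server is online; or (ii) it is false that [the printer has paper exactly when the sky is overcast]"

3

Let V = "the printer has paper" (F), Q = "the reagent is available" (F), U = "the siren is sounding" (F), P = "the server is online" (T), R = "the sky is overcast" (T), S = "the deadline has passed" (F).

S1: Parsed as ((V xor ~Q) nor U) -> ((P <-> (R xor ~S)) <-> ~S)

~Q = ~F = T
V xor ~Q = F xor T = T
(V xor ~Q) nor U = T nor F = F
~S = ~F = T
R xor ~S = T xor T = F
P <-> (R xor ~S) = T <-> F = F
~S = ~F = T
(P <-> (R xor ~S)) <-> ~S = F <-> T = F
((V xor ~Q) nor U) -> ((P <-> (R xor ~S)) <-> ~S) = F -> F = T
Thus S1 is true.

S2: Parsed as U -> (((R nand ~V) | S) | ((~P | ~Q) -> Q))

~V = ~F = T
R nand ~V = T nand T = F
(R nand ~V) | S = F | F = F
~P = ~T = F
~Q = ~F = T
~P | ~Q = F | T = T
(~P | ~Q) -> Q = T -> F = F
((R nand ~V) | S) | ((~P | ~Q) -> Q) = F | F = F
U -> (((R nand ~V) | S) | ((~P | ~Q) -> Q)) = F -> F = T
Hence S2 is true.

S3: Parsed as P | ~(V <-> R)

V <-> R = F <-> T = F
~(V <-> R) = ~F = T
P | ~(V <-> R) = T | T = T
So S3 is true.

Count: 3.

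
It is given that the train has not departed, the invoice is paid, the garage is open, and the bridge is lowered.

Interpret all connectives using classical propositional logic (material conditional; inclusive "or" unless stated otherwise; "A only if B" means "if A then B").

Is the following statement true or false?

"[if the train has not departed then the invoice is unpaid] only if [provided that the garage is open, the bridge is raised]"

True

Let P = "the train has departed" (False), Q = "the invoice is paid" (True), R = "the garage is closed" (False), S = "the bridge is raised" (False).
Formalization: (not P -> not Q) -> (not R -> S)

not P = not False = True
not Q = not True = False
not P -> not Q = True -> False = False
not R = not False = True
not R -> S = True -> False = False
(not P -> not Q) -> (not R -> S) = False -> False = True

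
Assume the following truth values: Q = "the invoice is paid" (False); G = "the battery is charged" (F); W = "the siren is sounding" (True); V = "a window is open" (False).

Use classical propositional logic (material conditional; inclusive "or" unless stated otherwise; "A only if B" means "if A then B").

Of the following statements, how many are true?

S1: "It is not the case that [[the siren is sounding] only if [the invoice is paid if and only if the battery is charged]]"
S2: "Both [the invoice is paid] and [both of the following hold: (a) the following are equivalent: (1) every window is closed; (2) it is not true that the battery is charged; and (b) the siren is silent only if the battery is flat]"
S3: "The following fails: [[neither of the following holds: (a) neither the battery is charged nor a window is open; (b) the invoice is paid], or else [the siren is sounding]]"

0

S1: This is not (W -> (Q iff G)).

Q iff G = False iff False = True
W -> (Q iff G) = True -> True = True
not (W -> (Q iff G)) = not True = False
Thus S1 is false.

S2: This is Q and ((not V iff not G) and (not W -> not G)).

not V = not False = True
not G = not False = True
not V iff not G = True iff True = True
not W = not True = False
not G = not False = True
not W -> not G = False -> True = True
(not V iff not G) and (not W -> not G) = True and True = True
Q and ((not V iff not G) and (not W -> not G)) = False and True = False
So S2 is false.

S3: Parsed as not (((G nor V) nor Q) or W)

G nor V = False nor False = True
(G nor V) nor Q = True nor False = False
((G nor V) nor Q) or W = False or True = True
not (((G nor V) nor Q) or W) = not True = False
Thus S3 is false.

Count: 0.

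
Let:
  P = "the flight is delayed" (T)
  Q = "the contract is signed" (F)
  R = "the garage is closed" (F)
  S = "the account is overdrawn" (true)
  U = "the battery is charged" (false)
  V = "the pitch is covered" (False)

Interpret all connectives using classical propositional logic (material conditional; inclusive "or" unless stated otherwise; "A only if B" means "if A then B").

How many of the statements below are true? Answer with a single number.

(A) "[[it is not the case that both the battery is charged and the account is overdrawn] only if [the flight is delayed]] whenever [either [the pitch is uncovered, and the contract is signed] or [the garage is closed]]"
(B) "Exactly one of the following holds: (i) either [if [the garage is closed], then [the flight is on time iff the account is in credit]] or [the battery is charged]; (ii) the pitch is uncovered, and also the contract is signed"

(A): Parsed as ((~V & Q) | R) -> ((U nand S) -> P)

~V = ~F = T
~V & Q = T & F = F
(~V & Q) | R = F | F = F
U nand S = F nand T = T
(U nand S) -> P = T -> T = T
((~V & Q) | R) -> ((U nand S) -> P) = F -> T = T
Hence (A) is true.

(B): Parsed as ((R -> (~P <-> ~S)) | U) xor (~V & Q)

~P = ~T = F
~S = ~T = F
~P <-> ~S = F <-> F = T
R -> (~P <-> ~S) = F -> T = T
(R -> (~P <-> ~S)) | U = T | F = T
~V = ~F = T
~V & Q = T & F = F
((R -> (~P <-> ~S)) | U) xor (~V & Q) = T xor F = T
So (B) is true.

Count: 2.

2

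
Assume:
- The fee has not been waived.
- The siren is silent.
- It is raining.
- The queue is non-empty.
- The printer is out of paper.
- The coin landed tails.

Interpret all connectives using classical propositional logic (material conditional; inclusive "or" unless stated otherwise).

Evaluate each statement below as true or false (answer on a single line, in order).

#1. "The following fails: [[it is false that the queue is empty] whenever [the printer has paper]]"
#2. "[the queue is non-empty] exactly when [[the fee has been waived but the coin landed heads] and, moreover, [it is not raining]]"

#1 false, #2 false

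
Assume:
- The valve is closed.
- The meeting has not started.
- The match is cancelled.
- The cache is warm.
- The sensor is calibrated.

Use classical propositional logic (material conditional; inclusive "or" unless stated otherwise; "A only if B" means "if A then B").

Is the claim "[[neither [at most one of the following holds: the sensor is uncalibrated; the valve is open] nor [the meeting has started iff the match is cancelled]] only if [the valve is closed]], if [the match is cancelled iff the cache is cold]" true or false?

Let P = "the match is cancelled" (T), U = "the cache is warm" (T), S = "the sensor is calibrated" (T), L = "the valve is open" (F), N = "the meeting has started" (F).
In symbols: (P ↔ ¬U) → (((¬S ↑ L) ↓ (N ↔ P)) → ¬L)

¬U = ¬T = F
P ↔ ¬U = T ↔ F = F
¬S = ¬T = F
¬S ↑ L = F ↑ F = T
N ↔ P = F ↔ T = F
(¬S ↑ L) ↓ (N ↔ P) = T ↓ F = F
¬L = ¬F = T
((¬S ↑ L) ↓ (N ↔ P)) → ¬L = F → T = T
(P ↔ ¬U) → (((¬S ↑ L) ↓ (N ↔ P)) → ¬L) = F → T = T

True.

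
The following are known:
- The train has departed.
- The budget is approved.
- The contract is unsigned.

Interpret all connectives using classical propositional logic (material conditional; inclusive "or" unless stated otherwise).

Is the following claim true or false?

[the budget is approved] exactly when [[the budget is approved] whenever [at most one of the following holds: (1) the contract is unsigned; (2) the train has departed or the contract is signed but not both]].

Let Q = "the budget is approved" (T), R = "the contract is signed" (F), P = "the train has departed" (T).
Parsed as Q ↔ ((¬R ↑ (P ⊕ R)) → Q)

¬R = ¬F = T
P ⊕ R = T ⊕ F = T
¬R ↑ (P ⊕ R) = T ↑ T = F
(¬R ↑ (P ⊕ R)) → Q = F → T = T
Q ↔ ((¬R ↑ (P ⊕ R)) → Q) = T ↔ T = T

True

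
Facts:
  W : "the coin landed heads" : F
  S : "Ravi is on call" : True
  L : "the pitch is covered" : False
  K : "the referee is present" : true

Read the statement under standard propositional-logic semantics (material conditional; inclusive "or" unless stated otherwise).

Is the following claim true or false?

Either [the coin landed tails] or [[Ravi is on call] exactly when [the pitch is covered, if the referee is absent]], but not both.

This is not W xor (S iff (not K -> L)).

not W = not False = True
not K = not True = False
not K -> L = False -> False = True
S iff (not K -> L) = True iff True = True
not W xor (S iff (not K -> L)) = True xor True = False

False.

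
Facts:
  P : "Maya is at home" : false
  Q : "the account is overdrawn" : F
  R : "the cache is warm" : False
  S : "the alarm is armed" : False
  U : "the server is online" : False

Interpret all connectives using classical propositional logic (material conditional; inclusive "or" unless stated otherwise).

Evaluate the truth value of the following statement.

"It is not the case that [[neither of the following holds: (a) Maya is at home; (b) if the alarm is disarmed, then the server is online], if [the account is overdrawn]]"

False.

In symbols: ~(Q -> (P nor (~S -> U)))

~S = ~F = T
~S -> U = T -> F = F
P nor (~S -> U) = F nor F = T
Q -> (P nor (~S -> U)) = F -> T = T
~(Q -> (P nor (~S -> U))) = ~T = F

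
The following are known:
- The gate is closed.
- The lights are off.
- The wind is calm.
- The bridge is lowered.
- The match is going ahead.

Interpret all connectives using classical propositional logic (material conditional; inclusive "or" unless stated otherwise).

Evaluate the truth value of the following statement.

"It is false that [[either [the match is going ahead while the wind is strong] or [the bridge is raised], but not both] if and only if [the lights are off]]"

Let U = "the match is cancelled" (False), R = "the wind is strong" (False), S = "the bridge is raised" (False), Q = "the lights are on" (False).
This is not (((not U and R) xor S) iff not Q).

not U = not False = True
not U and R = True and False = False
(not U and R) xor S = False xor False = False
not Q = not False = True
((not U and R) xor S) iff not Q = False iff True = False
not (((not U and R) xor S) iff not Q) = not False = True

The statement is true.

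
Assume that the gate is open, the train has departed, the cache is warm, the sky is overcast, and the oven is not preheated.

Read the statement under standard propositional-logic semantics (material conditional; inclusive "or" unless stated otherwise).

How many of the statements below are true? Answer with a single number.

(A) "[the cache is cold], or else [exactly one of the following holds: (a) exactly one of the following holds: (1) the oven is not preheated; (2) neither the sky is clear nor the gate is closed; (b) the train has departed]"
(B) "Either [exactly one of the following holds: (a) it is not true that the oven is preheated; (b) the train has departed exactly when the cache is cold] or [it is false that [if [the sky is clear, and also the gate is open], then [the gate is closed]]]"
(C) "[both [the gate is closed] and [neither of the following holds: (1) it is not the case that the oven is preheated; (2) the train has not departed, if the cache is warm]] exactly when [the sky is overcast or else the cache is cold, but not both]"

Let N = "the cache is warm" (True), V = "the oven is preheated" (False), U = "the sky is overcast" (True), S = "the gate is open" (True), Q = "the train has departed" (True).

(A): Parsed as not N or ((not V xor (not U nor not S)) xor Q)

not N = not True = False
not V = not False = True
not U = not True = False
not S = not True = False
not U nor not S = False nor False = True
not V xor (not U nor not S) = True xor True = False
(not V xor (not U nor not S)) xor Q = False xor True = True
not N or ((not V xor (not U nor not S)) xor Q) = False or True = True
Thus (A) is true.

(B): In symbols: (not V xor (Q iff not N)) or not ((not U and S) -> not S)

not V = not False = True
not N = not True = False
Q iff not N = True iff False = False
not V xor (Q iff not N) = True xor False = True
not U = not True = False
not U and S = False and True = False
not S = not True = False
(not U and S) -> not S = False -> False = True
not ((not U and S) -> not S) = not True = False
(not V xor (Q iff not N)) or not ((not U and S) -> not S) = True or False = True
Thus (B) is true.

(C): This is (not S and (not V nor (N -> not Q))) iff (U xor not N).

not S = not True = False
not V = not False = True
not Q = not True = False
N -> not Q = True -> False = False
not V nor (N -> not Q) = True nor False = False
not S and (not V nor (N -> not Q)) = False and False = False
not N = not True = False
U xor not N = True xor False = True
(not S and (not V nor (N -> not Q))) iff (U xor not N) = False iff True = False
Hence (C) is false.

2 of the 3 statements are true ((A), (B)).

2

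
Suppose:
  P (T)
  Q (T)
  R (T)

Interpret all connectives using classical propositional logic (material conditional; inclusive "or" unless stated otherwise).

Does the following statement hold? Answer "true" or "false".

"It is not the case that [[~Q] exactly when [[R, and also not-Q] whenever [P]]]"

False.

Formalization: ~(~Q <-> (P -> (R & ~Q)))

~Q = ~T = F
~Q = ~T = F
R & ~Q = T & F = F
P -> (R & ~Q) = T -> F = F
~Q <-> (P -> (R & ~Q)) = F <-> F = T
~(~Q <-> (P -> (R & ~Q))) = ~T = F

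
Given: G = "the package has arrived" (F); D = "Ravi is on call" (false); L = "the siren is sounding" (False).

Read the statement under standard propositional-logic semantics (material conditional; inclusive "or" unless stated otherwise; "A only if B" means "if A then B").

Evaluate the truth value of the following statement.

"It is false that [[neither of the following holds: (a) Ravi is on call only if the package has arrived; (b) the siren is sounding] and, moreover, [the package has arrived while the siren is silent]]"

In symbols: ~(((D -> G) nor L) & (G & ~L))

D -> G = F -> F = T
(D -> G) nor L = T nor F = F
~L = ~F = T
G & ~L = F & T = F
((D -> G) nor L) & (G & ~L) = F & F = F
~(((D -> G) nor L) & (G & ~L)) = ~F = T

true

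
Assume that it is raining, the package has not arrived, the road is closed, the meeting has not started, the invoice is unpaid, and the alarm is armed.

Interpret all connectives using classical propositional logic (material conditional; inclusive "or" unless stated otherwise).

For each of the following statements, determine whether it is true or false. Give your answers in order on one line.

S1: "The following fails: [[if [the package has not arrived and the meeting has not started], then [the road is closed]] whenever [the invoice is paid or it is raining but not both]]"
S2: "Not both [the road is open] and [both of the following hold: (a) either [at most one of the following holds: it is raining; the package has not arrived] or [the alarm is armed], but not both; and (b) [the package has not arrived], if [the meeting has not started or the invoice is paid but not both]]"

S1 False, S2 True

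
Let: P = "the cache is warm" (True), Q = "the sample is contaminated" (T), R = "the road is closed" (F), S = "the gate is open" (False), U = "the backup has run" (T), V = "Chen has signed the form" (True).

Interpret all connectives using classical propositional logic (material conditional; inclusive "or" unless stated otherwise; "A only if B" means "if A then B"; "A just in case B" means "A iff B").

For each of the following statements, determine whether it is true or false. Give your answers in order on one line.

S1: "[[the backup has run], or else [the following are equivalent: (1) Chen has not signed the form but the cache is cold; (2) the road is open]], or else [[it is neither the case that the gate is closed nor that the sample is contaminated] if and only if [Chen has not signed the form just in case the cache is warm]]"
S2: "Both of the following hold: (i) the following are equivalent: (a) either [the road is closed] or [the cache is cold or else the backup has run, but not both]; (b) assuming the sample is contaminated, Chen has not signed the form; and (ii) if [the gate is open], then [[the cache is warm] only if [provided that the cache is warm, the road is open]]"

S1 true, S2 false

S1: In symbols: (U | ((~V & ~P) <-> ~R)) | ((~S nor Q) <-> (~V <-> P))

~V = ~T = F
~P = ~T = F
~V & ~P = F & F = F
~R = ~F = T
(~V & ~P) <-> ~R = F <-> T = F
U | ((~V & ~P) <-> ~R) = T | F = T
~S = ~F = T
~S nor Q = T nor T = F
~V = ~T = F
~V <-> P = F <-> T = F
(~S nor Q) <-> (~V <-> P) = F <-> F = T
(U | ((~V & ~P) <-> ~R)) | ((~S nor Q) <-> (~V <-> P)) = T | T = T
Hence S1 is true.

S2: Parsed as ((R | (~P xor U)) <-> (Q -> ~V)) & (S -> (P -> (P -> ~R)))

~P = ~T = F
~P xor U = F xor T = T
R | (~P xor U) = F | T = T
~V = ~T = F
Q -> ~V = T -> F = F
(R | (~P xor U)) <-> (Q -> ~V) = T <-> F = F
~R = ~F = T
P -> ~R = T -> T = T
P -> (P -> ~R) = T -> T = T
S -> (P -> (P -> ~R)) = F -> T = T
((R | (~P xor U)) <-> (Q -> ~V)) & (S -> (P -> (P -> ~R))) = F & T = F
So S2 is false.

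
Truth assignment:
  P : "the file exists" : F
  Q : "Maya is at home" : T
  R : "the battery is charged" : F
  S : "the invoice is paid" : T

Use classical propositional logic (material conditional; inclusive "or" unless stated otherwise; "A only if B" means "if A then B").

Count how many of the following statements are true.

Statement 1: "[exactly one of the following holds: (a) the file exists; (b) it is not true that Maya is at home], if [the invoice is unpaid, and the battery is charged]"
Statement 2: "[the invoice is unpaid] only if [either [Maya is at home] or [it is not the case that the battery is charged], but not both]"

Statement 1: Parsed as (not S and R) -> (P xor not Q)

not S = not True = False
not S and R = False and False = False
not Q = not True = False
P xor not Q = False xor False = False
(not S and R) -> (P xor not Q) = False -> False = True
So Statement 1 is true.

Statement 2: Formalization: not S -> (Q xor not R)

not S = not True = False
not R = not False = True
Q xor not R = True xor True = False
not S -> (Q xor not R) = False -> False = True
Hence Statement 2 is true.

2 of the 2 statements are true.

2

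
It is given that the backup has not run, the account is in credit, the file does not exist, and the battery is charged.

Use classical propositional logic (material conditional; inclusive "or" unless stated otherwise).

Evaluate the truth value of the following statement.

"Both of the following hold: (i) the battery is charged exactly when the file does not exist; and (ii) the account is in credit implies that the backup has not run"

True.

Let H = "the battery is charged" (T), S = "the file exists" (F), K = "the account is overdrawn" (F), Q = "the backup has run" (F).
Formalization: (H ↔ ¬S) ∧ (¬K → ¬Q)

¬S = ¬F = T
H ↔ ¬S = T ↔ T = T
¬K = ¬F = T
¬Q = ¬F = T
¬K → ¬Q = T → T = T
(H ↔ ¬S) ∧ (¬K → ¬Q) = T ∧ T = T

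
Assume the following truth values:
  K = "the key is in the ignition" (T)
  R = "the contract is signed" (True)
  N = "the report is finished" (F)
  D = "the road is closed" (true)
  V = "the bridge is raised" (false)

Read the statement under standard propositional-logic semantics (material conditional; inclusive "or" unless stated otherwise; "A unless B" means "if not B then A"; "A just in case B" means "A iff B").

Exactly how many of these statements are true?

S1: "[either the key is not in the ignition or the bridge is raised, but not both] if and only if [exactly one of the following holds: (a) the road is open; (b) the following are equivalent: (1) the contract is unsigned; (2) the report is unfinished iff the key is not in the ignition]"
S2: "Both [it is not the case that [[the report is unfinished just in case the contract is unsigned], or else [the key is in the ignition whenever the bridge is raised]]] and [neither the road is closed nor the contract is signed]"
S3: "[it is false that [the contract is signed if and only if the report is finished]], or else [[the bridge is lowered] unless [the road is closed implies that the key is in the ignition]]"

S1: Parsed as (~K xor V) <-> (~D xor (~R <-> (~N <-> ~K)))

~K = ~T = F
~K xor V = F xor F = F
~D = ~T = F
~R = ~T = F
~N = ~F = T
~K = ~T = F
~N <-> ~K = T <-> F = F
~R <-> (~N <-> ~K) = F <-> F = T
~D xor (~R <-> (~N <-> ~K)) = F xor T = T
(~K xor V) <-> (~D xor (~R <-> (~N <-> ~K))) = F <-> T = F
Hence S1 is false.

S2: Formalization: ~((~N <-> ~R) | (V -> K)) & (D nor R)

~N = ~F = T
~R = ~T = F
~N <-> ~R = T <-> F = F
V -> K = F -> T = T
(~N <-> ~R) | (V -> K) = F | T = T
~((~N <-> ~R) | (V -> K)) = ~T = F
D nor R = T nor T = F
~((~N <-> ~R) | (V -> K)) & (D nor R) = F & F = F
So S2 is false.

S3: Parsed as ~(R <-> N) | (~V | (D -> K))

R <-> N = T <-> F = F
~(R <-> N) = ~F = T
~V = ~F = T
D -> K = T -> T = T
~V | (D -> K) = T | T = T
~(R <-> N) | (~V | (D -> K)) = T | T = T
Thus S3 is true.

True statements: 1 (S3).

1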